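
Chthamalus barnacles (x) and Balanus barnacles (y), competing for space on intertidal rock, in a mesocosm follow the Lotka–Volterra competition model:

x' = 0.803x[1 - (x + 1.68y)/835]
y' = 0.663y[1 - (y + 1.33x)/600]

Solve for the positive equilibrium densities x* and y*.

Setting both brackets to zero gives the nullclines x + 1.68y = 835 and 1.33x + y = 600.
Substituting y = 600 - 1.33x into the first: x(1 - 1.68·1.33) = 835 - 1.68·600.
So x* = -173/-1.23 = 140, and then y* = 600 - 1.33·140 = 414.

x* ≈ 140, y* ≈ 414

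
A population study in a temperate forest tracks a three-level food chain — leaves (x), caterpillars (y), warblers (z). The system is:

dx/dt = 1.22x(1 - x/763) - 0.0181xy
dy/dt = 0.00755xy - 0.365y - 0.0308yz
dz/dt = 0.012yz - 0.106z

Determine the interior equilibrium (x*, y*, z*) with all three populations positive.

From dz/dt = 0: 0.012y* = 0.106, so y* = 8.83.
From dx/dt = 0: 1.22(1 - x*/763) = 0.0181·8.83, giving x* = 763·(1 - 0.131) = 663.
From dy/dt = 0: 0.00755·663 - 0.365 = 0.0308z*, so z* = 4.64/0.0308 = 151.

x* ≈ 663, y* ≈ 8.83, z* ≈ 151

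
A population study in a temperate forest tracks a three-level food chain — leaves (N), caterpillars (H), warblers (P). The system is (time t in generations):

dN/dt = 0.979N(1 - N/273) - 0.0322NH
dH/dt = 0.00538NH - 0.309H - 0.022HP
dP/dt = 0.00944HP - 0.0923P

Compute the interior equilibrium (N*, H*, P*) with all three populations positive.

N* ≈ 185, H* ≈ 9.78, P* ≈ 31.2

From dP/dt = 0: 0.00944H* = 0.0923, so H* = 9.78.
From dN/dt = 0: 0.979(1 - N*/273) = 0.0322·9.78, giving N* = 273·(1 - 0.322) = 185.
From dH/dt = 0: 0.00538·185 - 0.309 = 0.022P*, so P* = 0.687/0.022 = 31.2.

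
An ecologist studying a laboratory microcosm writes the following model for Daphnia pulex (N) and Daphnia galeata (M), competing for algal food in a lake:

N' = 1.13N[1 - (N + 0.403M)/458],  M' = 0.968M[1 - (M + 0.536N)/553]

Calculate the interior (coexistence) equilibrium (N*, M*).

Setting both brackets to zero gives the nullclines N + 0.403M = 458 and 0.536N + M = 553.
Substituting M = 553 - 0.536N into the first: N(1 - 0.403·0.536) = 458 - 0.403·553.
So N* = 235/0.784 = 300, and then M* = 553 - 0.536·300 = 392.

N* ≈ 300, M* ≈ 392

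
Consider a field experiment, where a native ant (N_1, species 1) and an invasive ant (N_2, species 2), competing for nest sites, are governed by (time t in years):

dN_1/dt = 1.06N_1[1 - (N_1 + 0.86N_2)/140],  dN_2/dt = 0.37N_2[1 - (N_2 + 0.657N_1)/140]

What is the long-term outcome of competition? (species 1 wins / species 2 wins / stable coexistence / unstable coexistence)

stable coexistence

Compare the nullcline intercepts: K1/α12 = 140/0.86 = 163 > K2 = 140; K2/α21 = 140/0.657 = 213 > K1 = 140.
Since both inequalities hold, each species can invade when rare, so the interior equilibrium is stable.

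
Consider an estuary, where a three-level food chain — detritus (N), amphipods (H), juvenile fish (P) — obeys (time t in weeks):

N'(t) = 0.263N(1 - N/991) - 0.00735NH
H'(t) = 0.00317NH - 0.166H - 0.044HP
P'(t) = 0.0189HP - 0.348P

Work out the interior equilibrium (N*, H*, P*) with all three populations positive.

From dP/dt = 0: 0.0189H* = 0.348, so H* = 18.4.
From dN/dt = 0: 0.263(1 - N*/991) = 0.00735·18.4, giving N* = 991·(1 - 0.515) = 481.
From dH/dt = 0: 0.00317·481 - 0.166 = 0.044P*, so P* = 1.36/0.044 = 30.9.

N* ≈ 481, H* ≈ 18.4, P* ≈ 30.9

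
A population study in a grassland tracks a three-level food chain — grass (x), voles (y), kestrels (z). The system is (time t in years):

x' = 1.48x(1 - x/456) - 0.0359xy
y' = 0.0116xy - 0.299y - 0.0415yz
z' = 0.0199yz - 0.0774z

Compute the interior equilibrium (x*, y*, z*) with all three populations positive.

From dz/dt = 0: 0.0199y* = 0.0774, so y* = 3.89.
From dx/dt = 0: 1.48(1 - x*/456) = 0.0359·3.89, giving x* = 456·(1 - 0.0943) = 413.
From dy/dt = 0: 0.0116·413 - 0.299 = 0.0415z*, so z* = 4.49/0.0415 = 108.

x* ≈ 413, y* ≈ 3.89, z* ≈ 108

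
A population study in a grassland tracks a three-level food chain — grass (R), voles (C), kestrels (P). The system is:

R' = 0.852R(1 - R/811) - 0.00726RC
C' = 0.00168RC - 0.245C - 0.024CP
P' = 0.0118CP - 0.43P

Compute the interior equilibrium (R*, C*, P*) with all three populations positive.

From dP/dt = 0: 0.0118C* = 0.43, so C* = 36.4.
From dR/dt = 0: 0.852(1 - R*/811) = 0.00726·36.4, giving R* = 811·(1 - 0.311) = 559.
From dC/dt = 0: 0.00168·559 - 0.245 = 0.024P*, so P* = 0.694/0.024 = 28.9.

R* ≈ 559, C* ≈ 36.4, P* ≈ 28.9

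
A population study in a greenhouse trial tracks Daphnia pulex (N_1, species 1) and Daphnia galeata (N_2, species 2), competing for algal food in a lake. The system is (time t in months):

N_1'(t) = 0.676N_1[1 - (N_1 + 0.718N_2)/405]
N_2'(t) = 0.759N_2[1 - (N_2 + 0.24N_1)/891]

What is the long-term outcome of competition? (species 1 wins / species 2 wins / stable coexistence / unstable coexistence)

species 2 excludes species 1

Compare the nullcline intercepts: K1/α12 = 405/0.718 = 564 < K2 = 891; K2/α21 = 891/0.24 = 3710 > K1 = 405.
Since the inequalities point opposite ways, species 2 can invade but species 1 cannot.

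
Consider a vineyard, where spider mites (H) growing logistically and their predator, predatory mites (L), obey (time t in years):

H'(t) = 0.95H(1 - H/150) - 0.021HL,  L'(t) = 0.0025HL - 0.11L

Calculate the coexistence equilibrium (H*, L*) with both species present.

From dL/dt = 0 with L > 0: 0.0025H* = 0.11, so H* = 44.
Substitute into dH/dt = 0: 0.95(1 - 44/150) = 0.021L*.
The bracket is 0.707, giving L* = 0.671/0.021 = 32.

H* ≈ 44, L* ≈ 32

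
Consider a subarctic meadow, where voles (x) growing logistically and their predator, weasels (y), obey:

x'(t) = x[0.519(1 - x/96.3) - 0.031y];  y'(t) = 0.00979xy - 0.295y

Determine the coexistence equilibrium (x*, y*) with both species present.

x* ≈ 30.1, y* ≈ 11.5

From dy/dt = 0 with y > 0: 0.00979x* = 0.295, so x* = 30.1.
Substitute into dx/dt = 0: 0.519(1 - 30.1/96.3) = 0.031y*.
The bracket is 0.687, giving y* = 0.357/0.031 = 11.5.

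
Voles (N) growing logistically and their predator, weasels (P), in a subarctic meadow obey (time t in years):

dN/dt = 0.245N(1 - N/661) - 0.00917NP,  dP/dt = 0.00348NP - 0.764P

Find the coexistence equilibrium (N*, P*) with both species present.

N* ≈ 220, P* ≈ 17.8

From dP/dt = 0 with P > 0: 0.00348N* = 0.764, so N* = 220.
Substitute into dN/dt = 0: 0.245(1 - 220/661) = 0.00917P*.
The bracket is 0.668, giving P* = 0.164/0.00917 = 17.8.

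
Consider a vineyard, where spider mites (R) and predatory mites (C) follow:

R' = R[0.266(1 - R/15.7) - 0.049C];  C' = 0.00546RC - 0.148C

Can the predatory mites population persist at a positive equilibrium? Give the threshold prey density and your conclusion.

The predator equation gives dC/dt > 0 only when R > 0.148/0.00546 = 27.1.
Without the predator, R → K = 15.7. Since 15.7 < 27.1, the predator cannot invade.

Threshold R = 27.1; K < 27.1, so no, the predator goes extinct.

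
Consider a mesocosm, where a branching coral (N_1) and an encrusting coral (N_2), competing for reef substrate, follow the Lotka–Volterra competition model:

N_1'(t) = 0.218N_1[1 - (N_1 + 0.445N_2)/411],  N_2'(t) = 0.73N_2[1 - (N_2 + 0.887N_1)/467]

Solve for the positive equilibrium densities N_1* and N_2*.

Setting both brackets to zero gives the nullclines N_1 + 0.445N_2 = 411 and 0.887N_1 + N_2 = 467.
Substituting N_2 = 467 - 0.887N_1 into the first: N_1(1 - 0.445·0.887) = 411 - 0.445·467.
So N_1* = 203/0.605 = 336, and then N_2* = 467 - 0.887·336 = 169.

N_1* ≈ 336, N_2* ≈ 169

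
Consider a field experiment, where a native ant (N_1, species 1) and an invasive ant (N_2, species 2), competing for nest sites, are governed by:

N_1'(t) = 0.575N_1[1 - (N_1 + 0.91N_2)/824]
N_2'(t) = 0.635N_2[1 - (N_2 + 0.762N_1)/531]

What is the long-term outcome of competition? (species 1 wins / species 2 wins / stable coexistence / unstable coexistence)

species 1 excludes species 2

Compare the nullcline intercepts: K1/α12 = 824/0.91 = 905 > K2 = 531; K2/α21 = 531/0.762 = 697 < K1 = 824.
Since the inequalities point opposite ways, species 1 can invade but species 2 cannot.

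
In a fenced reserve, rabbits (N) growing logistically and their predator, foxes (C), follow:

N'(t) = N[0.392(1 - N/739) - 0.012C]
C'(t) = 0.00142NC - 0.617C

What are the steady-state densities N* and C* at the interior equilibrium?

From dC/dt = 0 with C > 0: 0.00142N* = 0.617, so N* = 435.
Substitute into dN/dt = 0: 0.392(1 - 435/739) = 0.012C*.
The bracket is 0.412, giving C* = 0.162/0.012 = 13.5.

N* ≈ 435, C* ≈ 13.5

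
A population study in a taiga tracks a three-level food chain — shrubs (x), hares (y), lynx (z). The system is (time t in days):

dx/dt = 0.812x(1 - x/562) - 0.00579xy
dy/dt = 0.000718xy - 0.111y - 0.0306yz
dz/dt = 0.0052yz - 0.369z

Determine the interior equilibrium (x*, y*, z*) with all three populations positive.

x* ≈ 278, y* ≈ 71, z* ≈ 2.89

From dz/dt = 0: 0.0052y* = 0.369, so y* = 71.
From dx/dt = 0: 0.812(1 - x*/562) = 0.00579·71, giving x* = 562·(1 - 0.506) = 278.
From dy/dt = 0: 0.000718·278 - 0.111 = 0.0306z*, so z* = 0.0883/0.0306 = 2.89.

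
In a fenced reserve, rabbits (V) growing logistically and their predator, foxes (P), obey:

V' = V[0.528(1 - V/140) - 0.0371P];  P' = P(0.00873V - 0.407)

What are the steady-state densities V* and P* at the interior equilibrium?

From dP/dt = 0 with P > 0: 0.00873V* = 0.407, so V* = 46.6.
Substitute into dV/dt = 0: 0.528(1 - 46.6/140) = 0.0371P*.
The bracket is 0.667, giving P* = 0.352/0.0371 = 9.49.

V* ≈ 46.6, P* ≈ 9.49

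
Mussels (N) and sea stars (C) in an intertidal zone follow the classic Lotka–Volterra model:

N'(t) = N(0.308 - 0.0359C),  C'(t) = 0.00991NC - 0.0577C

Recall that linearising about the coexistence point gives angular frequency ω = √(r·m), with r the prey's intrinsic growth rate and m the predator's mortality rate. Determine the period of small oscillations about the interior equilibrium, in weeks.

Here r = 0.308 and m = 0.0577, so r·m = 0.0178.
ω = √0.0178 = 0.133 per week, hence T = 2π/ω ≈ 47.1 weeks.

T ≈ 47.1 weeks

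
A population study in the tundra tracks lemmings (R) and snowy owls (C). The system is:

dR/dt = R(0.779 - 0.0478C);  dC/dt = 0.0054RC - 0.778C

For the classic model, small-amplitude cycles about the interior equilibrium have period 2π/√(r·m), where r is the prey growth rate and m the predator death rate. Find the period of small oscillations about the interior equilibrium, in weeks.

T ≈ 8.07 weeks

Here r = 0.779 and m = 0.778, so r·m = 0.606.
ω = √0.606 = 0.778 per week, hence T = 2π/ω ≈ 8.07 weeks.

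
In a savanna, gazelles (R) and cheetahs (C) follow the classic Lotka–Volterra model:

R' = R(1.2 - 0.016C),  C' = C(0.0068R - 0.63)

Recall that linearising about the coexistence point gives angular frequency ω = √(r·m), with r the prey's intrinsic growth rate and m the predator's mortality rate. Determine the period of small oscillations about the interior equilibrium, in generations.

T ≈ 7.23 generations

Here r = 1.2 and m = 0.63, so r·m = 0.756.
ω = √0.756 = 0.869 per generation, hence T = 2π/ω ≈ 7.23 generations.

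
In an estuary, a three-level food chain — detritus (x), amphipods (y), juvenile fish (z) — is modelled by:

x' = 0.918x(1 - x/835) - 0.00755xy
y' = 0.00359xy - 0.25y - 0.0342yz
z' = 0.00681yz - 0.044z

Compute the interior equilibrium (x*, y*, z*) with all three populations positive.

From dz/dt = 0: 0.00681y* = 0.044, so y* = 6.46.
From dx/dt = 0: 0.918(1 - x*/835) = 0.00755·6.46, giving x* = 835·(1 - 0.0531) = 791.
From dy/dt = 0: 0.00359·791 - 0.25 = 0.0342z*, so z* = 2.59/0.0342 = 75.7.

x* ≈ 791, y* ≈ 6.46, z* ≈ 75.7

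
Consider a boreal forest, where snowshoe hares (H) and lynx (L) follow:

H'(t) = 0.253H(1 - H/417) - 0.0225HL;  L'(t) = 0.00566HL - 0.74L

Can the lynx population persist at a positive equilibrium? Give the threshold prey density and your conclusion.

The predator equation gives dL/dt > 0 only when H > 0.74/0.00566 = 131.
Without the predator, H → K = 417. Since 417 > 131, the predator can invade and persist.

Threshold H = 131; K > 131, so yes, the predator persists.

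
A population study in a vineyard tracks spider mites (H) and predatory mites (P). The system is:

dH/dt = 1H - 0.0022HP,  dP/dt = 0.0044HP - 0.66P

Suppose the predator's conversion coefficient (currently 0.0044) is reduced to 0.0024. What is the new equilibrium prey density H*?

H* ≈ 275

At the interior fixed point, setting dP/dt = 0 with P > 0 fixes H* = (predator death rate)/(HP coefficient) — independent of the other coefficients.
With the change, H* = 0.66/0.0024 = 275; it rises from 150.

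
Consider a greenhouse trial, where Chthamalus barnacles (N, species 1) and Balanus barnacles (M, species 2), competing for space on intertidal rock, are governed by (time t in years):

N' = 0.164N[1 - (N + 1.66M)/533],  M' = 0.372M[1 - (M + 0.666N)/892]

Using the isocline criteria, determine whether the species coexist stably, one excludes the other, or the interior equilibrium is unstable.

species 2 excludes species 1

Compare the nullcline intercepts: K1/α12 = 533/1.66 = 321 < K2 = 892; K2/α21 = 892/0.666 = 1340 > K1 = 533.
Since the inequalities point opposite ways, species 2 can invade but species 1 cannot.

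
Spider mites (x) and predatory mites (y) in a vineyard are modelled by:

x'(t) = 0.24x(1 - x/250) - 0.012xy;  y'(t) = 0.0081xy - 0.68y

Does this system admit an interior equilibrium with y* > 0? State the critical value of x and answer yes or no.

Threshold x = 84; K > 84, so yes, the predator persists.

The predator equation gives dy/dt > 0 only when x > 0.68/0.0081 = 84.
Without the predator, x → K = 250. Since 250 > 84, the predator can invade and persist.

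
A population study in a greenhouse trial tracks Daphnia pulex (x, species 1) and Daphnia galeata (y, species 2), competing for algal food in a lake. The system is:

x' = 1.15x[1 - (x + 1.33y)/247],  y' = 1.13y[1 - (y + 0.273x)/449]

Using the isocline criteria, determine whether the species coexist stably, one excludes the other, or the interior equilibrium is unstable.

species 2 excludes species 1

Compare the nullcline intercepts: K1/α12 = 247/1.33 = 186 < K2 = 449; K2/α21 = 449/0.273 = 1640 > K1 = 247.
Since the inequalities point opposite ways, species 2 can invade but species 1 cannot.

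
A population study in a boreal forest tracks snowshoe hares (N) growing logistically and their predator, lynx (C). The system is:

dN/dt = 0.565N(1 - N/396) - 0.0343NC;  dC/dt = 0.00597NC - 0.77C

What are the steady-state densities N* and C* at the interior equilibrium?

N* ≈ 129, C* ≈ 11.1

From dC/dt = 0 with C > 0: 0.00597N* = 0.77, so N* = 129.
Substitute into dN/dt = 0: 0.565(1 - 129/396) = 0.0343C*.
The bracket is 0.674, giving C* = 0.381/0.0343 = 11.1.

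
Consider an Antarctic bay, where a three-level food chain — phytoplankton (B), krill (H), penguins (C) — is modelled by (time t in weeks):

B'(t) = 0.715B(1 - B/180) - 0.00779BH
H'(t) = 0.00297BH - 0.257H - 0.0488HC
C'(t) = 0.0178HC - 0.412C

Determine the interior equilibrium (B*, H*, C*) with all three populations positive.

From dC/dt = 0: 0.0178H* = 0.412, so H* = 23.1.
From dB/dt = 0: 0.715(1 - B*/180) = 0.00779·23.1, giving B* = 180·(1 - 0.252) = 135.
From dH/dt = 0: 0.00297·135 - 0.257 = 0.0488C*, so C* = 0.143/0.0488 = 2.93.

B* ≈ 135, H* ≈ 23.1, C* ≈ 2.93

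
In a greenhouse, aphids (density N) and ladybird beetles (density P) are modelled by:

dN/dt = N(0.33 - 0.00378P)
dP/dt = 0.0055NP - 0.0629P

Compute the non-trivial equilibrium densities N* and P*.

N* ≈ 11.4, P* ≈ 87.3

Set dP/dt = 0 with P > 0: 0.0055N - 0.0629 = 0, so N* = 0.0629/0.0055 = 11.4.
Set dN/dt = 0 with N > 0: 0.33 - 0.00378P = 0, so P* = 0.33/0.00378 = 87.3.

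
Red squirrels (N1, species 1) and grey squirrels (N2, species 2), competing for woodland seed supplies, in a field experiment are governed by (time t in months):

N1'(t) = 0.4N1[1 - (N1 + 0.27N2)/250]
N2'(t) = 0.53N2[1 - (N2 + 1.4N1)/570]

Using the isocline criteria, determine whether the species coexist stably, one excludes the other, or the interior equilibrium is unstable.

stable coexistence

Compare the nullcline intercepts: K1/α12 = 250/0.27 = 926 > K2 = 570; K2/α21 = 570/1.4 = 407 > K1 = 250.
Since both inequalities hold, each species can invade when rare, so the interior equilibrium is stable.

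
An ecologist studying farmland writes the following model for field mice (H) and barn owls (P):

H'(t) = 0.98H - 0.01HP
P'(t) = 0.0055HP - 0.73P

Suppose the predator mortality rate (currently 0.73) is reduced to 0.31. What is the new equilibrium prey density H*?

H* ≈ 56.4

At the interior fixed point, setting dP/dt = 0 with P > 0 fixes H* = (predator death rate)/(HP coefficient) — independent of the other coefficients.
With the change, H* = 0.31/0.0055 = 56.4; it falls from 133.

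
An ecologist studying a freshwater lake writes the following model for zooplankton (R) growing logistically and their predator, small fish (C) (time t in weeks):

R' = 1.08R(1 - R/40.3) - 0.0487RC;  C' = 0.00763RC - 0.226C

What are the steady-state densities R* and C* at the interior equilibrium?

From dC/dt = 0 with C > 0: 0.00763R* = 0.226, so R* = 29.6.
Substitute into dR/dt = 0: 1.08(1 - 29.6/40.3) = 0.0487C*.
The bracket is 0.265, giving C* = 0.286/0.0487 = 5.88.

R* ≈ 29.6, C* ≈ 5.88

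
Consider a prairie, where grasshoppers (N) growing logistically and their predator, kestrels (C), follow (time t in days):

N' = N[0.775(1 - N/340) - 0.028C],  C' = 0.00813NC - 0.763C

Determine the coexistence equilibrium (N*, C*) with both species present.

From dC/dt = 0 with C > 0: 0.00813N* = 0.763, so N* = 93.8.
Substitute into dN/dt = 0: 0.775(1 - 93.8/340) = 0.028C*.
The bracket is 0.724, giving C* = 0.561/0.028 = 20.

N* ≈ 93.8, C* ≈ 20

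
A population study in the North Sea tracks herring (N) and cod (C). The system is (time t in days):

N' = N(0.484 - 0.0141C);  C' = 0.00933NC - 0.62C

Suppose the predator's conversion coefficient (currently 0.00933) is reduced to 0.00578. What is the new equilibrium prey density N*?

At the interior fixed point, setting dC/dt = 0 with C > 0 fixes N* = (predator death rate)/(NC coefficient) — independent of the other coefficients.
With the change, N* = 0.62/0.00578 = 107; it rises from 66.5.

N* ≈ 107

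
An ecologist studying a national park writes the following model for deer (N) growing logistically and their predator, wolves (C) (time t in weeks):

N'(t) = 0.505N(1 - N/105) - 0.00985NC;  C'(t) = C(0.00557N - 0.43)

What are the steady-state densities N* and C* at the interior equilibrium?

From dC/dt = 0 with C > 0: 0.00557N* = 0.43, so N* = 77.2.
Substitute into dN/dt = 0: 0.505(1 - 77.2/105) = 0.00985C*.
The bracket is 0.265, giving C* = 0.134/0.00985 = 13.6.

N* ≈ 77.2, C* ≈ 13.6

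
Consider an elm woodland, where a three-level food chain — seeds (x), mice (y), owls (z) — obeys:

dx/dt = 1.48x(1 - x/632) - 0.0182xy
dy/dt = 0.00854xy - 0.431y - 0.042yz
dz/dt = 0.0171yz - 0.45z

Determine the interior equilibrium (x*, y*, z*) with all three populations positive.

From dz/dt = 0: 0.0171y* = 0.45, so y* = 26.3.
From dx/dt = 0: 1.48(1 - x*/632) = 0.0182·26.3, giving x* = 632·(1 - 0.324) = 427.
From dy/dt = 0: 0.00854·427 - 0.431 = 0.042z*, so z* = 3.22/0.042 = 76.7.

x* ≈ 427, y* ≈ 26.3, z* ≈ 76.7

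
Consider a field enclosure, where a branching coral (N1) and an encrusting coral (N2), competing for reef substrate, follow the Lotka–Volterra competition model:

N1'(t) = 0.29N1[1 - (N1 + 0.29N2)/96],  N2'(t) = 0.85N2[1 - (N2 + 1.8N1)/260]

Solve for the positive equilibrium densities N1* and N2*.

Setting both brackets to zero gives the nullclines N1 + 0.29N2 = 96 and 1.8N1 + N2 = 260.
Substituting N2 = 260 - 1.8N1 into the first: N1(1 - 0.29·1.8) = 96 - 0.29·260.
So N1* = 20.6/0.478 = 43.1, and then N2* = 260 - 1.8·43.1 = 182.

N1* ≈ 43.1, N2* ≈ 182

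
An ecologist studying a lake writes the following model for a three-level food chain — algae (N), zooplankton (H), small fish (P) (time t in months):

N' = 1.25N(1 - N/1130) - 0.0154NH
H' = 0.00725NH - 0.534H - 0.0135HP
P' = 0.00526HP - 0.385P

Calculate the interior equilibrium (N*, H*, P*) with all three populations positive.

From dP/dt = 0: 0.00526H* = 0.385, so H* = 73.2.
From dN/dt = 0: 1.25(1 - N*/1130) = 0.0154·73.2, giving N* = 1130·(1 - 0.902) = 111.
From dH/dt = 0: 0.00725·111 - 0.534 = 0.0135P*, so P* = 0.271/0.0135 = 20.1.

N* ≈ 111, H* ≈ 73.2, P* ≈ 20.1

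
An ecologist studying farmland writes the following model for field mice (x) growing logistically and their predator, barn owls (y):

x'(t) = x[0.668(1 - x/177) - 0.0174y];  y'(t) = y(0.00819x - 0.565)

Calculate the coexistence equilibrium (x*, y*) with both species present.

x* ≈ 69, y* ≈ 23.4

From dy/dt = 0 with y > 0: 0.00819x* = 0.565, so x* = 69.
Substitute into dx/dt = 0: 0.668(1 - 69/177) = 0.0174y*.
The bracket is 0.61, giving y* = 0.408/0.0174 = 23.4.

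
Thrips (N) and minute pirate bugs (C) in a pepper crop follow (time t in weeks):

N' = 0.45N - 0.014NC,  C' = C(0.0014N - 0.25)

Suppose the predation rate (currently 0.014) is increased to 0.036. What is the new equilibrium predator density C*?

C* ≈ 12.5

At the interior fixed point, setting dN/dt = 0 with N > 0 fixes C* = (prey growth rate)/(NC coefficient) — independent of the other coefficients.
With the change, C* = 0.45/0.036 = 12.5; it falls from 32.1.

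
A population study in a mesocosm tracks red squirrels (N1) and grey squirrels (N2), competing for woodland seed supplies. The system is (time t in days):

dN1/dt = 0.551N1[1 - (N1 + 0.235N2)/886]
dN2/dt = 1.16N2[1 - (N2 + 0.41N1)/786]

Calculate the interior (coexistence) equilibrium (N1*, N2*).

N1* ≈ 776, N2* ≈ 468

Setting both brackets to zero gives the nullclines N1 + 0.235N2 = 886 and 0.41N1 + N2 = 786.
Substituting N2 = 786 - 0.41N1 into the first: N1(1 - 0.235·0.41) = 886 - 0.235·786.
So N1* = 701/0.904 = 776, and then N2* = 786 - 0.41·776 = 468.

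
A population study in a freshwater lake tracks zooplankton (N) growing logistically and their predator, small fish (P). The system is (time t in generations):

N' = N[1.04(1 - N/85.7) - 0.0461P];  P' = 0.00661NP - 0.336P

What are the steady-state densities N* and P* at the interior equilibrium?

From dP/dt = 0 with P > 0: 0.00661N* = 0.336, so N* = 50.8.
Substitute into dN/dt = 0: 1.04(1 - 50.8/85.7) = 0.0461P*.
The bracket is 0.407, giving P* = 0.423/0.0461 = 9.18.

N* ≈ 50.8, P* ≈ 9.18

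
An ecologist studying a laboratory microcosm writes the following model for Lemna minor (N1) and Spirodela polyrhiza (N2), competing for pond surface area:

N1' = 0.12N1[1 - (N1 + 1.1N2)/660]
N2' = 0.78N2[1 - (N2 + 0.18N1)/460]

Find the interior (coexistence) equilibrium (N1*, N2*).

Setting both brackets to zero gives the nullclines N1 + 1.1N2 = 660 and 0.18N1 + N2 = 460.
Substituting N2 = 460 - 0.18N1 into the first: N1(1 - 1.1·0.18) = 660 - 1.1·460.
So N1* = 154/0.802 = 192, and then N2* = 460 - 0.18·192 = 425.

N1* ≈ 192, N2* ≈ 425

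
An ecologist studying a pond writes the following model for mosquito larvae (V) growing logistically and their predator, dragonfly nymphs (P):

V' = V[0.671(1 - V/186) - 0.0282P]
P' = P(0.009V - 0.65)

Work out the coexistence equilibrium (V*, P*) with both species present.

From dP/dt = 0 with P > 0: 0.009V* = 0.65, so V* = 72.2.
Substitute into dV/dt = 0: 0.671(1 - 72.2/186) = 0.0282P*.
The bracket is 0.612, giving P* = 0.41/0.0282 = 14.6.

V* ≈ 72.2, P* ≈ 14.6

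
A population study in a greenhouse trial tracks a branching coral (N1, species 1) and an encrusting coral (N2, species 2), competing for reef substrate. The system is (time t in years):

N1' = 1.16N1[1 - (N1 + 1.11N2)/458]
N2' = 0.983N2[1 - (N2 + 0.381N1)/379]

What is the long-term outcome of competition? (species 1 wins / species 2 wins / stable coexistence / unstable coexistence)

stable coexistence

Compare the nullcline intercepts: K1/α12 = 458/1.11 = 413 > K2 = 379; K2/α21 = 379/0.381 = 995 > K1 = 458.
Since both inequalities hold, each species can invade when rare, so the interior equilibrium is stable.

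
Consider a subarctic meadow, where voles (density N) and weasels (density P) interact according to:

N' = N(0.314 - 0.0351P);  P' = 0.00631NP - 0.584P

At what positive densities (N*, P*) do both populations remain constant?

N* ≈ 92.6, P* ≈ 8.95

Set dP/dt = 0 with P > 0: 0.00631N - 0.584 = 0, so N* = 0.584/0.00631 = 92.6.
Set dN/dt = 0 with N > 0: 0.314 - 0.0351P = 0, so P* = 0.314/0.0351 = 8.95.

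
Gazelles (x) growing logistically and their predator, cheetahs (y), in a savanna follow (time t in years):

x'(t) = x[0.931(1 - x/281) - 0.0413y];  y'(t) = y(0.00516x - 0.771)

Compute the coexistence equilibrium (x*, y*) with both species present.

x* ≈ 149, y* ≈ 10.6

From dy/dt = 0 with y > 0: 0.00516x* = 0.771, so x* = 149.
Substitute into dx/dt = 0: 0.931(1 - 149/281) = 0.0413y*.
The bracket is 0.468, giving y* = 0.436/0.0413 = 10.6.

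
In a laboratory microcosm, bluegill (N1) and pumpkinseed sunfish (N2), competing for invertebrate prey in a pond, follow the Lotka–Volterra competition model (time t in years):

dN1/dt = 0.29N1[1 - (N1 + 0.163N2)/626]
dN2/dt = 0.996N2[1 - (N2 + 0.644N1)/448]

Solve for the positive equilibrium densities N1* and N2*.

N1* ≈ 618, N2* ≈ 50.1

Setting both brackets to zero gives the nullclines N1 + 0.163N2 = 626 and 0.644N1 + N2 = 448.
Substituting N2 = 448 - 0.644N1 into the first: N1(1 - 0.163·0.644) = 626 - 0.163·448.
So N1* = 553/0.895 = 618, and then N2* = 448 - 0.644·618 = 50.1.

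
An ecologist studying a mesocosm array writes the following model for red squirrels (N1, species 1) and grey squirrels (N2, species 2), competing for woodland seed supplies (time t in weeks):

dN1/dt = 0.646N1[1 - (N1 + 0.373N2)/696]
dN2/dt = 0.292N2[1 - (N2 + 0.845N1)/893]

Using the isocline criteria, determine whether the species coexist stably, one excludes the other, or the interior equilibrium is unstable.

Compare the nullcline intercepts: K1/α12 = 696/0.373 = 1870 > K2 = 893; K2/α21 = 893/0.845 = 1060 > K1 = 696.
Since both inequalities hold, each species can invade when rare, so the interior equilibrium is stable.

stable coexistence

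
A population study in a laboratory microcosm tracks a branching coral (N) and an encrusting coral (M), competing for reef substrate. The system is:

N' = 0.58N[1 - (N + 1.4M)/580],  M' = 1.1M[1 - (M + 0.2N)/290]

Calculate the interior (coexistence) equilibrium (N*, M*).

Setting both brackets to zero gives the nullclines N + 1.4M = 580 and 0.2N + M = 290.
Substituting M = 290 - 0.2N into the first: N(1 - 1.4·0.2) = 580 - 1.4·290.
So N* = 174/0.72 = 242, and then M* = 290 - 0.2·242 = 242.

N* ≈ 242, M* ≈ 242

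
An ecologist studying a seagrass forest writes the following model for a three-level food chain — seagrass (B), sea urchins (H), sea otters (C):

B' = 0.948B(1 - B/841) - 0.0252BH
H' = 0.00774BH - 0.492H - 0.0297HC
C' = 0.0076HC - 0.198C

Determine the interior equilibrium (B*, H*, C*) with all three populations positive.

From dC/dt = 0: 0.0076H* = 0.198, so H* = 26.1.
From dB/dt = 0: 0.948(1 - B*/841) = 0.0252·26.1, giving B* = 841·(1 - 0.693) = 259.
From dH/dt = 0: 0.00774·259 - 0.492 = 0.0297C*, so C* = 1.51/0.0297 = 50.8.

B* ≈ 259, H* ≈ 26.1, C* ≈ 50.8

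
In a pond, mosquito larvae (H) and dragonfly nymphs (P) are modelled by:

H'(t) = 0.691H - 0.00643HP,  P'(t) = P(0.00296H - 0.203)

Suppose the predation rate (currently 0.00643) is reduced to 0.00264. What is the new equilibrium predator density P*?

P* ≈ 262

At the interior fixed point, setting dH/dt = 0 with H > 0 fixes P* = (prey growth rate)/(HP coefficient) — independent of the other coefficients.
With the change, P* = 0.691/0.00264 = 262; it rises from 107.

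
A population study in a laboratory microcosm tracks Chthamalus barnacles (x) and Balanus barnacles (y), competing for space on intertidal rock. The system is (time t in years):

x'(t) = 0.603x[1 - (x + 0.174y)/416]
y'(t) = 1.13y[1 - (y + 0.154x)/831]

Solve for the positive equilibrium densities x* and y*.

Setting both brackets to zero gives the nullclines x + 0.174y = 416 and 0.154x + y = 831.
Substituting y = 831 - 0.154x into the first: x(1 - 0.174·0.154) = 416 - 0.174·831.
So x* = 271/0.973 = 279, and then y* = 831 - 0.154·279 = 788.

x* ≈ 279, y* ≈ 788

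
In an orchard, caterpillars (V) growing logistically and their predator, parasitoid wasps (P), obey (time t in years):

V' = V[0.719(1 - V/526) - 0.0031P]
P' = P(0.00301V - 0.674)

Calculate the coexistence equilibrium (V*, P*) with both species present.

From dP/dt = 0 with P > 0: 0.00301V* = 0.674, so V* = 224.
Substitute into dV/dt = 0: 0.719(1 - 224/526) = 0.0031P*.
The bracket is 0.574, giving P* = 0.413/0.0031 = 133.

V* ≈ 224, P* ≈ 133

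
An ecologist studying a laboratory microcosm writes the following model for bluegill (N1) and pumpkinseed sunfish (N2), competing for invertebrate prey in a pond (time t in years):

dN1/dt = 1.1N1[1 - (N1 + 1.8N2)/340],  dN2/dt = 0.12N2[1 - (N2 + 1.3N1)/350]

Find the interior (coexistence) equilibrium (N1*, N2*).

N1* ≈ 216, N2* ≈ 68.7

Setting both brackets to zero gives the nullclines N1 + 1.8N2 = 340 and 1.3N1 + N2 = 350.
Substituting N2 = 350 - 1.3N1 into the first: N1(1 - 1.8·1.3) = 340 - 1.8·350.
So N1* = -290/-1.34 = 216, and then N2* = 350 - 1.3·216 = 68.7.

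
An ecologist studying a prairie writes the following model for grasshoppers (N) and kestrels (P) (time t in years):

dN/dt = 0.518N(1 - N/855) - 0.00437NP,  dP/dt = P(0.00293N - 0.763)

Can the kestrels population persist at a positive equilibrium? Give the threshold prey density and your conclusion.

Threshold N = 260; K > 260, so yes, the predator persists.

The predator equation gives dP/dt > 0 only when N > 0.763/0.00293 = 260.
Without the predator, N → K = 855. Since 855 > 260, the predator can invade and persist.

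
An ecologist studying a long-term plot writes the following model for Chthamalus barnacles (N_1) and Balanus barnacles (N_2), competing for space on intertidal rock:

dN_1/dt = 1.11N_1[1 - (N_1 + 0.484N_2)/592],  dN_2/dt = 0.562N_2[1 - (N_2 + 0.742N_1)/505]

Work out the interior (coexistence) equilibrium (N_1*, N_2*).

N_1* ≈ 542, N_2* ≈ 103

Setting both brackets to zero gives the nullclines N_1 + 0.484N_2 = 592 and 0.742N_1 + N_2 = 505.
Substituting N_2 = 505 - 0.742N_1 into the first: N_1(1 - 0.484·0.742) = 592 - 0.484·505.
So N_1* = 348/0.641 = 542, and then N_2* = 505 - 0.742·542 = 103.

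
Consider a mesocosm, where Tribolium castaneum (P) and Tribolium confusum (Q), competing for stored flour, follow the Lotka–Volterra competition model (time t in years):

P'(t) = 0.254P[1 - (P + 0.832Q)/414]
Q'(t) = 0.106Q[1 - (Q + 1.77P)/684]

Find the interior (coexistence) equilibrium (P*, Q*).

Setting both brackets to zero gives the nullclines P + 0.832Q = 414 and 1.77P + Q = 684.
Substituting Q = 684 - 1.77P into the first: P(1 - 0.832·1.77) = 414 - 0.832·684.
So P* = -155/-0.473 = 328, and then Q* = 684 - 1.77·328 = 103.

P* ≈ 328, Q* ≈ 103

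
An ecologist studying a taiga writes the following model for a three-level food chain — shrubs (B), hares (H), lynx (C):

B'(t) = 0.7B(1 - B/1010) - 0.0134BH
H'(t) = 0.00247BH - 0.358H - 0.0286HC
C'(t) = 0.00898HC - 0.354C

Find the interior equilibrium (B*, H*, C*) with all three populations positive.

From dC/dt = 0: 0.00898H* = 0.354, so H* = 39.4.
From dB/dt = 0: 0.7(1 - B*/1010) = 0.0134·39.4, giving B* = 1010·(1 - 0.755) = 248.
From dH/dt = 0: 0.00247·248 - 0.358 = 0.0286C*, so C* = 0.254/0.0286 = 8.89.

B* ≈ 248, H* ≈ 39.4, C* ≈ 8.89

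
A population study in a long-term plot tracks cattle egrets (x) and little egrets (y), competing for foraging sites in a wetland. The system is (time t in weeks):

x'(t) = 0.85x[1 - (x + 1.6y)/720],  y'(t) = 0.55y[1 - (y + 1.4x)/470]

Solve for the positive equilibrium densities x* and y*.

Setting both brackets to zero gives the nullclines x + 1.6y = 720 and 1.4x + y = 470.
Substituting y = 470 - 1.4x into the first: x(1 - 1.6·1.4) = 720 - 1.6·470.
So x* = -32/-1.24 = 25.8, and then y* = 470 - 1.4·25.8 = 434.

x* ≈ 25.8, y* ≈ 434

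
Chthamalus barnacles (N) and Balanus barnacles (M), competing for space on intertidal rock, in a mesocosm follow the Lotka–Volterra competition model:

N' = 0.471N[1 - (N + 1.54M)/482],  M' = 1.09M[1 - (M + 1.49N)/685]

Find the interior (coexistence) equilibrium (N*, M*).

N* ≈ 443, M* ≈ 25.6

Setting both brackets to zero gives the nullclines N + 1.54M = 482 and 1.49N + M = 685.
Substituting M = 685 - 1.49N into the first: N(1 - 1.54·1.49) = 482 - 1.54·685.
So N* = -573/-1.29 = 443, and then M* = 685 - 1.49·443 = 25.6.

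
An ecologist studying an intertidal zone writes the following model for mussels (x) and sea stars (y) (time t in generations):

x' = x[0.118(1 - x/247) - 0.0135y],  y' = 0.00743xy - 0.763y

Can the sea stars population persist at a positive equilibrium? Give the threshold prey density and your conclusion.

The predator equation gives dy/dt > 0 only when x > 0.763/0.00743 = 103.
Without the predator, x → K = 247. Since 247 > 103, the predator can invade and persist.

Threshold x = 103; K > 103, so yes, the predator persists.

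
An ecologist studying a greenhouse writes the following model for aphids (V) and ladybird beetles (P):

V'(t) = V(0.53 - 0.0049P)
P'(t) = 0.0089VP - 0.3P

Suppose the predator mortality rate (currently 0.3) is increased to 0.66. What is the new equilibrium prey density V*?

At the interior fixed point, setting dP/dt = 0 with P > 0 fixes V* = (predator death rate)/(VP coefficient) — independent of the other coefficients.
With the change, V* = 0.66/0.0089 = 74.2; it rises from 33.7.

V* ≈ 74.2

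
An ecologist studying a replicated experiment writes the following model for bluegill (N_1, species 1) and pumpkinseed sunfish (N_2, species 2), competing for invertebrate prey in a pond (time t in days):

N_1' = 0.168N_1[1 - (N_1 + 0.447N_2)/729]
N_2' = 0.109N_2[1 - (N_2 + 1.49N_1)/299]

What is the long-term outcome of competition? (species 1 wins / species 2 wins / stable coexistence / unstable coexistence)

species 1 excludes species 2

Compare the nullcline intercepts: K1/α12 = 729/0.447 = 1630 > K2 = 299; K2/α21 = 299/1.49 = 201 < K1 = 729.
Since the inequalities point opposite ways, species 1 can invade but species 2 cannot.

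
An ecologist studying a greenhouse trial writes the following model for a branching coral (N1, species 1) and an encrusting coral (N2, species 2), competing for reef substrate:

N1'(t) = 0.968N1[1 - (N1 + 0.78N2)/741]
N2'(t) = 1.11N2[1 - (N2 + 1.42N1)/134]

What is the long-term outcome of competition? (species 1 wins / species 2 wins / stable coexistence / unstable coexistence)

species 1 excludes species 2

Compare the nullcline intercepts: K1/α12 = 741/0.78 = 950 > K2 = 134; K2/α21 = 134/1.42 = 94.4 < K1 = 741.
Since the inequalities point opposite ways, species 1 can invade but species 2 cannot.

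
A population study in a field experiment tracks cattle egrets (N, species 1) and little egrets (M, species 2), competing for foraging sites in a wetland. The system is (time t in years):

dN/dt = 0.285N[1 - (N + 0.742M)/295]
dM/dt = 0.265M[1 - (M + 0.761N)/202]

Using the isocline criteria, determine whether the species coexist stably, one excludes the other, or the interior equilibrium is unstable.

Compare the nullcline intercepts: K1/α12 = 295/0.742 = 398 > K2 = 202; K2/α21 = 202/0.761 = 265 < K1 = 295.
Since the inequalities point opposite ways, species 1 can invade but species 2 cannot.

species 1 excludes species 2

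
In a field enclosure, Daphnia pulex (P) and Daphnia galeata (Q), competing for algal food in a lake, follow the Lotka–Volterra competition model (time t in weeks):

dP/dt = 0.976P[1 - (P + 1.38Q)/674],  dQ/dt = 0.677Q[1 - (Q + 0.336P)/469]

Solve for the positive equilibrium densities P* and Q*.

P* ≈ 49.9, Q* ≈ 452

Setting both brackets to zero gives the nullclines P + 1.38Q = 674 and 0.336P + Q = 469.
Substituting Q = 469 - 0.336P into the first: P(1 - 1.38·0.336) = 674 - 1.38·469.
So P* = 26.8/0.536 = 49.9, and then Q* = 469 - 0.336·49.9 = 452.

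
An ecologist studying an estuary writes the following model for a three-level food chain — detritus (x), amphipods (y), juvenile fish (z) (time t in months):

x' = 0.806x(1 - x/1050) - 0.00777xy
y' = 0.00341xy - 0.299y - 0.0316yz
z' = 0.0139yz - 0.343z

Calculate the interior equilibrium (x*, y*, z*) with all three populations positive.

x* ≈ 800, y* ≈ 24.7, z* ≈ 76.9

From dz/dt = 0: 0.0139y* = 0.343, so y* = 24.7.
From dx/dt = 0: 0.806(1 - x*/1050) = 0.00777·24.7, giving x* = 1050·(1 - 0.238) = 800.
From dy/dt = 0: 0.00341·800 - 0.299 = 0.0316z*, so z* = 2.43/0.0316 = 76.9.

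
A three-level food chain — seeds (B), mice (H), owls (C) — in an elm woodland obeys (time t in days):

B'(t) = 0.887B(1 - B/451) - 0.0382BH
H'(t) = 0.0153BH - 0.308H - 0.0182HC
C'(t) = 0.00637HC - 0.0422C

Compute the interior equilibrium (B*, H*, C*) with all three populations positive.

B* ≈ 322, H* ≈ 6.62, C* ≈ 254

From dC/dt = 0: 0.00637H* = 0.0422, so H* = 6.62.
From dB/dt = 0: 0.887(1 - B*/451) = 0.0382·6.62, giving B* = 451·(1 - 0.285) = 322.
From dH/dt = 0: 0.0153·322 - 0.308 = 0.0182C*, so C* = 4.62/0.0182 = 254.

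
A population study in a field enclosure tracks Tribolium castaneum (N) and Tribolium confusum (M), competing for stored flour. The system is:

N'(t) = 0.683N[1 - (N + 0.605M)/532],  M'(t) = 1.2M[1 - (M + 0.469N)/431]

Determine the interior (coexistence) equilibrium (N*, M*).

Setting both brackets to zero gives the nullclines N + 0.605M = 532 and 0.469N + M = 431.
Substituting M = 431 - 0.469N into the first: N(1 - 0.605·0.469) = 532 - 0.605·431.
So N* = 271/0.716 = 379, and then M* = 431 - 0.469·379 = 253.

N* ≈ 379, M* ≈ 253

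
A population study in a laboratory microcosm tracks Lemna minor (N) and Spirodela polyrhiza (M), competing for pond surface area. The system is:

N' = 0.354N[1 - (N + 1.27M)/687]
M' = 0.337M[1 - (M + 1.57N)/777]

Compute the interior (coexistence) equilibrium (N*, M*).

N* ≈ 302, M* ≈ 303

Setting both brackets to zero gives the nullclines N + 1.27M = 687 and 1.57N + M = 777.
Substituting M = 777 - 1.57N into the first: N(1 - 1.27·1.57) = 687 - 1.27·777.
So N* = -300/-0.994 = 302, and then M* = 777 - 1.57·302 = 303.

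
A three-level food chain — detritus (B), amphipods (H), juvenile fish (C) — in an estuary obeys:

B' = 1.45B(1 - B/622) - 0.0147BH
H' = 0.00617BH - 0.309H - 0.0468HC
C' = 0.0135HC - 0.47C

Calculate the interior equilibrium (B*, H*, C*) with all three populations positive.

B* ≈ 402, H* ≈ 34.8, C* ≈ 46.5

From dC/dt = 0: 0.0135H* = 0.47, so H* = 34.8.
From dB/dt = 0: 1.45(1 - B*/622) = 0.0147·34.8, giving B* = 622·(1 - 0.353) = 402.
From dH/dt = 0: 0.00617·402 - 0.309 = 0.0468C*, so C* = 2.17/0.0468 = 46.5.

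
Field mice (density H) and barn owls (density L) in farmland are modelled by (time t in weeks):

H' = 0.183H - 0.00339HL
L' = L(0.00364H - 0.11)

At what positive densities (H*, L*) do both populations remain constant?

H* ≈ 30.2, L* ≈ 54

Set dL/dt = 0 with L > 0: 0.00364H - 0.11 = 0, so H* = 0.11/0.00364 = 30.2.
Set dH/dt = 0 with H > 0: 0.183 - 0.00339L = 0, so L* = 0.183/0.00339 = 54.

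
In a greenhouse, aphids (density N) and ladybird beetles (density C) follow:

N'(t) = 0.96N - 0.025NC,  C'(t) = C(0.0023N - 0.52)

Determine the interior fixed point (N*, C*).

Set dC/dt = 0 with C > 0: 0.0023N - 0.52 = 0, so N* = 0.52/0.0023 = 226.
Set dN/dt = 0 with N > 0: 0.96 - 0.025C = 0, so C* = 0.96/0.025 = 38.4.

N* ≈ 226, C* ≈ 38.4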